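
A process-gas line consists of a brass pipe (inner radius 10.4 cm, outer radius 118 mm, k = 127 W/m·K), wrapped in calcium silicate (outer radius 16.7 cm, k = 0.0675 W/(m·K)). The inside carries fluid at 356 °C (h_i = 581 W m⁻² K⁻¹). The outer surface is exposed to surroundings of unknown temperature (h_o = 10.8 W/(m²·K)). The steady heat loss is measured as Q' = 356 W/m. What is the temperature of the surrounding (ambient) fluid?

T_out = 32.1 °C

Series resistances:
  R'_conv,in = 1/(2πr h) = 1/(2π·0.104·581) = 0.002634 m·K/W
  R'_brass = ln(0.118/0.104)/(2πk) = 0.1263/(2π·127) = 1.583×10^-4 m·K/W
  R'_calcium silicate = ln(0.167/0.118)/(2πk) = 0.3473/(2π·0.0675) = 0.8189 m·K/W
  R'_conv,out = 1/(2πr h) = 1/(2π·0.167·10.8) = 0.08824 m·K/W
ΣR = 0.9099 m·K/W
ΔT = Q'·ΣR = 356 × 0.9099 = 323.9 K
Heat flows outward, so T_out = T_in − ΔT = 356 − 323.9 = 32.1 °C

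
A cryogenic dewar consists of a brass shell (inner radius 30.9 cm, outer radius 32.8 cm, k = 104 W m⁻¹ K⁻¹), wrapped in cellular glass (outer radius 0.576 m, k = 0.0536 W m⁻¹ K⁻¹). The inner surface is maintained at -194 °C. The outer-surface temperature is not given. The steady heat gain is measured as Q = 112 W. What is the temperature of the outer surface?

Series resistances:
  R_brass = (1/0.309 − 1/0.328)/(4πk) = 0.1875/(4π·104) = 1.434×10^-4 K/W
  R_cellular glass = (1/0.328 − 1/0.576)/(4πk) = 1.313/(4π·0.0536) = 1.949 K/W
ΣR = 1.949 K/W
ΔT = Q·ΣR = 112 × 1.949 = 218.3 K
Heat flows inward, so T_out = T_in + ΔT = -194 + 218.3 = 24.3 °C

T_out = 24.3 °C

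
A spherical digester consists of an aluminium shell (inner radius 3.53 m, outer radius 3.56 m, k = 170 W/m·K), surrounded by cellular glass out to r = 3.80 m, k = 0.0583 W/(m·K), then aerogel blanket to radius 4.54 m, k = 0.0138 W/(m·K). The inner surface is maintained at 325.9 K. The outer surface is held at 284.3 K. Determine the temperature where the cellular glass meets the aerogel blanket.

T = 322.2 K

Series thermal resistances, inner to outer:
  R_aluminium = (1/3.53 − 1/3.56)/(4πk) = 0.002387/(4π·170) = 1.117×10^-6 K/W
  R_cellular glass = (1/3.56 − 1/3.80)/(4πk) = 0.01774/(4π·0.0583) = 0.02422 K/W
  R_aerogel blanket = (1/3.80 − 1/4.54)/(4πk) = 0.04289/(4π·0.0138) = 0.2473 K/W
ΣR = 1.117×10^-6 + 0.02422 + 0.2473 = 0.2715 K/W
Q = ΔT/ΣR = (325.9 K − 284.3 K)/0.2715 = 153.2 W
From the inner boundary to the cellular glass/aerogel blanket interface, ΣR_partial = 0.02422 K/W.
T_interface = T_in − Q·ΣR_partial = 325.9 K − (153.2)(0.02422) = 322.2 K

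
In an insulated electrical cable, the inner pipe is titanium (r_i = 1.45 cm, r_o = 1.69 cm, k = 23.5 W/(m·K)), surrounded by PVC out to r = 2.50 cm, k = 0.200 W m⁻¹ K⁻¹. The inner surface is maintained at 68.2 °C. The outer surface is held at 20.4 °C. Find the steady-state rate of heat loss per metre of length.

Series thermal resistances, inner to outer:
  R'_titanium = ln(0.0169/0.0145)/(2πk) = 0.1532/(2π·23.5) = 0.001037 m·K/W
  R'_PVC = ln(0.0250/0.0169)/(2πk) = 0.3916/(2π·0.200) = 0.3116 m·K/W
ΣR = 0.001037 + 0.3116 = 0.3126 m·K/W
Q' = ΔT/ΣR = (68.2 °C − 20.4 °C)/0.3126 = 153 W/m

Q' = 153 W/m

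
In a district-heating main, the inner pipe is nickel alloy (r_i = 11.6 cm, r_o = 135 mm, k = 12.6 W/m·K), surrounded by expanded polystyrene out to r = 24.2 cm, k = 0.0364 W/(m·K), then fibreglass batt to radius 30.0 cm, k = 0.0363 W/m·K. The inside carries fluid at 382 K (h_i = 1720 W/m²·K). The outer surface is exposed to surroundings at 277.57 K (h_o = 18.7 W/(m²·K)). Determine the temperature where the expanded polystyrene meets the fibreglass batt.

Resistance network (inner→outer):
  R'_conv,in = 1/(2πr h) = 1/(2π·0.116·1720) = 7.977×10^-4 m·K/W
  R'_nickel alloy = ln(0.135/0.116)/(2πk) = 0.1517/(2π·12.6) = 0.001916 m·K/W
  R'_expanded polystyrene = ln(0.242/0.135)/(2πk) = 0.5837/(2π·0.0364) = 2.552 m·K/W
  R'_fibreglass batt = ln(0.300/0.242)/(2πk) = 0.2148/(2π·0.0363) = 0.9420 m·K/W
  R'_conv,out = 1/(2πr h) = 1/(2π·0.300·18.7) = 0.02837 m·K/W
ΣR = 7.977×10^-4 + 0.001916 + 2.552 + 0.9420 + 0.02837 = 3.525 m·K/W
Q' = ΔT/ΣR = (382 K − 277.57 K)/3.525 = 29.63 W/m
From the inner boundary to the expanded polystyrene/fibreglass batt interface, ΣR_partial = 2.555 m·K/W.
T_interface = T_in − Q'·ΣR_partial = 382 K − (29.63)(2.555) = 306.3 K

T = 306.3 K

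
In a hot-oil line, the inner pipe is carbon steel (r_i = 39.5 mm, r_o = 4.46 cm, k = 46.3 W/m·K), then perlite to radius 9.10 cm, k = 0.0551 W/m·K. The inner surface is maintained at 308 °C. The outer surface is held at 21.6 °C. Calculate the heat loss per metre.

Q' = 139 W/m

Resistance network (inner→outer):
  R'_carbon steel = ln(0.0446/0.0395)/(2πk) = 0.1214/(2π·46.3) = 4.174×10^-4 m·K/W
  R'_perlite = ln(0.0910/0.0446)/(2πk) = 0.7131/(2π·0.0551) = 2.060 m·K/W
ΣR = 4.174×10^-4 + 2.060 = 2.060 m·K/W
Q' = ΔT/ΣR = (308 °C − 21.6 °C)/2.060 = 139 W/m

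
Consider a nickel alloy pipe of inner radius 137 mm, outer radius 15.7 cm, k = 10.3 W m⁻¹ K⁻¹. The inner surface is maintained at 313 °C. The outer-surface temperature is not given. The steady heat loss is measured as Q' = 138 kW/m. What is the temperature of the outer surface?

T_out = 22.4 °C

Series resistances:
  R'_nickel alloy = ln(0.157/0.137)/(2πk) = 0.1363/(2π·10.3) = 0.002106 m·K/W
ΣR = 0.002106 m·K/W
ΔT = Q'·ΣR = 1.38×10^5 × 0.002106 = 290.6 K
Heat flows outward, so T_out = T_in − ΔT = 313 − 290.6 = 22.4 °C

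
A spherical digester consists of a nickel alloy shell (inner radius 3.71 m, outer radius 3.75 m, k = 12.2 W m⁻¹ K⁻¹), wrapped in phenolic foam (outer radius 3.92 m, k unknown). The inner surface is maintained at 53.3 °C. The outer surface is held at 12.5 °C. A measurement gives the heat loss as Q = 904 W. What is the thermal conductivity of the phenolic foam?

ΣR = ΔT/Q = |53.3 − 12.5|/904 = 0.04513 K/W
Known resistances:
  R_nickel alloy = (1/3.71 − 1/3.75)/(4πk) = 0.002875/(4π·12.2) = 1.875×10^-5 K/W
R_phenolic foam = ΣR − ΣR_known = 0.04513 − 1.875×10^-5 = 0.04511 K/W
(1/r₁−1/r₂)/(4πk) = 0.04511 ⇒ k = 0.01156/(4π·0.04511) = 0.0204 W/m·K

k = 0.0204 W/m·K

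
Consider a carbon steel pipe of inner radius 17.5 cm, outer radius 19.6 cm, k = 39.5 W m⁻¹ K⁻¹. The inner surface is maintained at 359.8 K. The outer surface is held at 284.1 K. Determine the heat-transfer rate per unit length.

Q' = 166 kW/m

Q' = 2πk·ΔT/ln(r₂/r₁) = 2π × 39.5 × 75.7 / ln(0.196/0.175) = 1.66×10^5 W/m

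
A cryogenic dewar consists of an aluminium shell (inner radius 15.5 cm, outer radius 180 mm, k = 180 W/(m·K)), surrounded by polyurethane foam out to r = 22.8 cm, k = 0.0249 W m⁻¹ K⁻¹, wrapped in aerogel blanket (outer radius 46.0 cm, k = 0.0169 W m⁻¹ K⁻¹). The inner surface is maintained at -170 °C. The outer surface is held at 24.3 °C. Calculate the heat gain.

Q = 13.7 W

Treat each layer as a resistance in series:
  R_aluminium = (1/0.155 − 1/0.180)/(4πk) = 0.8961/(4π·180) = 3.961×10^-4 K/W
  R_polyurethane foam = (1/0.180 − 1/0.228)/(4πk) = 1.170/(4π·0.0249) = 3.738 K/W
  R_aerogel blanket = (1/0.228 − 1/0.460)/(4πk) = 2.212/(4π·0.0169) = 10.42 K/W
ΣR = 3.961×10^-4 + 3.738 + 10.42 = 14.16 K/W
Q = ΔT/ΣR = (-170 °C − 24.3 °C)/14.16 = -13.7 W
(Negative Q ⇒ heat flows inward; heat gain = 13.7 W.)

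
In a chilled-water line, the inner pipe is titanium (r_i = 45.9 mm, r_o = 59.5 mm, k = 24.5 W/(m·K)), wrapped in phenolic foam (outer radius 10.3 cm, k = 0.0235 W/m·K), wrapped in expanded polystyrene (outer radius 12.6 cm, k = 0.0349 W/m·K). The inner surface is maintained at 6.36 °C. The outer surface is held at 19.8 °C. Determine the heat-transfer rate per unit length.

Q' = 2.90 W/m

Treat each layer as a resistance in series:
  R'_titanium = ln(0.0595/0.0459)/(2πk) = 0.2595/(2π·24.5) = 0.001686 m·K/W
  R'_phenolic foam = ln(0.103/0.0595)/(2πk) = 0.5488/(2π·0.0235) = 3.716 m·K/W
  R'_expanded polystyrene = ln(0.126/0.103)/(2πk) = 0.2016/(2π·0.0349) = 0.9191 m·K/W
ΣR = 0.001686 + 3.716 + 0.9191 = 4.637 m·K/W
Q' = ΔT/ΣR = (6.36 °C − 19.8 °C)/4.637 = -2.90 W/m
(Negative Q' ⇒ heat flows inward; heat gain = 2.90 W/m.)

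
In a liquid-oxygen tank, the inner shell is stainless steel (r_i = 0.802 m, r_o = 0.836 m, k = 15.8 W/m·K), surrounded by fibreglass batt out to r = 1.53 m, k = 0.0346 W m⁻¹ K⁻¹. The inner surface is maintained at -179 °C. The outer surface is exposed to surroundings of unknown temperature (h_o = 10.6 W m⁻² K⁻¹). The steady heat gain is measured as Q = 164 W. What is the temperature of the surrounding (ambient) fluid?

T_out = 26.2 °C

Sum the resistances:
  R_stainless steel = (1/0.802 − 1/0.836)/(4πk) = 0.05071/(4π·15.8) = 2.554×10^-4 K/W
  R_fibreglass batt = (1/0.836 − 1/1.53)/(4πk) = 0.5426/(4π·0.0346) = 1.248 K/W
  R_conv,out = 1/(4πr²h) = 1/(4π·1.53²·10.6) = 0.003207 K/W
ΣR = 1.251 K/W
ΔT = Q·ΣR = 164 × 1.251 = 205.2 K
Heat flows inward, so T_out = T_in + ΔT = -179 + 205.2 = 26.2 °C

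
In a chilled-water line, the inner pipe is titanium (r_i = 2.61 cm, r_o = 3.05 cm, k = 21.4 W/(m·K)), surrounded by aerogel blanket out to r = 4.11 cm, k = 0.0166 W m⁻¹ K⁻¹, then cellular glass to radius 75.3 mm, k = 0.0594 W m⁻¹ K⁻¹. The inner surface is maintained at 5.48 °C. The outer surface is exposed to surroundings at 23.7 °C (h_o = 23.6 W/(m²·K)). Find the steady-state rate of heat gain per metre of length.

Q' = 3.98 W/m

Series thermal resistances, inner to outer:
  R'_titanium = ln(0.0305/0.0261)/(2πk) = 0.1558/(2π·21.4) = 0.001159 m·K/W
  R'_aerogel blanket = ln(0.0411/0.0305)/(2πk) = 0.2983/(2π·0.0166) = 2.860 m·K/W
  R'_cellular glass = ln(0.0753/0.0411)/(2πk) = 0.6055/(2π·0.0594) = 1.622 m·K/W
  R'_conv,out = 1/(2πr h) = 1/(2π·0.0753·23.6) = 0.08956 m·K/W
ΣR = 0.001159 + 2.860 + 1.622 + 0.08956 = 4.573 m·K/W
Q' = ΔT/ΣR = (5.48 °C − 23.7 °C)/4.573 = -3.98 W/m
(Negative Q' ⇒ heat flows inward; heat gain = 3.98 W/m.)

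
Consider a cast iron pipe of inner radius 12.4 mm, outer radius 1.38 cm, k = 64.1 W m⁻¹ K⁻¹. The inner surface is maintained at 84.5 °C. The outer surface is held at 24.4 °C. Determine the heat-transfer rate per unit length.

Q' = 2πk·ΔT/ln(r₂/r₁) = 2π × 64.1 × 60.1 / ln(0.0138/0.0124) = 2.26×10^5 W/m

Q' = 2.26×10^5 W/m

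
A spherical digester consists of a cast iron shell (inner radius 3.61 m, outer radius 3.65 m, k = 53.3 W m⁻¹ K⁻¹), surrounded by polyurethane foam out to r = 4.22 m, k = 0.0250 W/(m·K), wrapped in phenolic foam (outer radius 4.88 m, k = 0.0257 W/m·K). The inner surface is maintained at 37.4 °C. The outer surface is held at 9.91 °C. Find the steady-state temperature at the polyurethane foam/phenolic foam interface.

Resistance network (inner→outer):
  R_cast iron = (1/3.61 − 1/3.65)/(4πk) = 0.003036/(4π·53.3) = 4.532×10^-6 K/W
  R_polyurethane foam = (1/3.65 − 1/4.22)/(4πk) = 0.03701/(4π·0.0250) = 0.1178 K/W
  R_phenolic foam = (1/4.22 − 1/4.88)/(4πk) = 0.03205/(4π·0.0257) = 0.09924 K/W
ΣR = 4.532×10^-6 + 0.1178 + 0.09924 = 0.2170 K/W
Q = ΔT/ΣR = (37.4 °C − 9.91 °C)/0.2170 = 126.7 W
From the inner boundary to the polyurethane foam/phenolic foam interface, ΣR_partial = 0.1178 K/W.
T_interface = T_in − Q·ΣR_partial = 37.4 °C − (126.7)(0.1178) = 22.5 °C

T = 22.5 °C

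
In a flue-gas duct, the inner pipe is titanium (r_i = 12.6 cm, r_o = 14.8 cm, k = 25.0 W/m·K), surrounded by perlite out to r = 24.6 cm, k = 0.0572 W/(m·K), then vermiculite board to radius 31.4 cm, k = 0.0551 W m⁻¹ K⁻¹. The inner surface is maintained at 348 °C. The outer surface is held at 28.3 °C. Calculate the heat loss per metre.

Q' = 151 W/m

Series thermal resistances, inner to outer:
  R'_titanium = ln(0.148/0.126)/(2πk) = 0.1609/(2π·25.0) = 0.001025 m·K/W
  R'_perlite = ln(0.246/0.148)/(2πk) = 0.5081/(2π·0.0572) = 1.414 m·K/W
  R'_vermiculite board = ln(0.314/0.246)/(2πk) = 0.2441/(2π·0.0551) = 0.7050 m·K/W
ΣR = 0.001025 + 1.414 + 0.7050 = 2.120 m·K/W
Q' = ΔT/ΣR = (348 °C − 28.3 °C)/2.120 = 151 W/m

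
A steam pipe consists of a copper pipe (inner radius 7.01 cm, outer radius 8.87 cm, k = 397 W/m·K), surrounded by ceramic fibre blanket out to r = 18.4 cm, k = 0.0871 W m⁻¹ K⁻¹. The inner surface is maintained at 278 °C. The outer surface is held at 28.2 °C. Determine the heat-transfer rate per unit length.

Q' = 187 W/m

Resistance network (inner→outer):
  R'_copper = ln(0.0887/0.0701)/(2πk) = 0.2353/(2π·397) = 9.435×10^-5 m·K/W
  R'_ceramic fibre blanket = ln(0.184/0.0887)/(2πk) = 0.7297/(2π·0.0871) = 1.333 m·K/W
ΣR = 9.435×10^-5 + 1.333 = 1.333 m·K/W
Q' = ΔT/ΣR = (278 °C − 28.2 °C)/1.333 = 187 W/m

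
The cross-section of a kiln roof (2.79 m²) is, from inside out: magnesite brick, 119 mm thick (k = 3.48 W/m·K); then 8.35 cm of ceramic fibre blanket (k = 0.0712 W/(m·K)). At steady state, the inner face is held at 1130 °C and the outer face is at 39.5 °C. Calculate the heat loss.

Q = 2.52 kW

Series thermal resistances, inner to outer:
  R_magnesite brick = L/(kA) = 0.119/(3.48·2.79) = 0.01226 K/W
  R_ceramic fibre blanket = L/(kA) = 0.0835/(0.0712·2.79) = 0.4203 K/W
ΣR = 0.01226 + 0.4203 = 0.4326 K/W
Q = ΔT/ΣR = (1130 °C − 39.5 °C)/0.4326 = 2520 W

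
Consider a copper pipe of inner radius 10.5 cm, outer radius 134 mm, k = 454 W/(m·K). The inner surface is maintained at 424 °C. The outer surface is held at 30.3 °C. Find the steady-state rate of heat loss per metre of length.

Q' = 4600 kW/m

Q' = 2πk·ΔT/ln(r₂/r₁) = 2π × 454 × 393.7 / ln(0.134/0.105) = 4.60×10^6 W/m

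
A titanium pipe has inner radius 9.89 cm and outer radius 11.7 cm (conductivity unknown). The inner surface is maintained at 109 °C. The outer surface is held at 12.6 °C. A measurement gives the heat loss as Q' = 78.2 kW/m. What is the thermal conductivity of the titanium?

k = 21.7 W/m·K

ΣR = ΔT/Q' = |109 − 12.6|/78200 = 0.001233 m·K/W
ln(r₂/r₁)/(2πk) = 0.001233 ⇒ k = 0.1681/(2π·0.001233) = 21.7 W/m·K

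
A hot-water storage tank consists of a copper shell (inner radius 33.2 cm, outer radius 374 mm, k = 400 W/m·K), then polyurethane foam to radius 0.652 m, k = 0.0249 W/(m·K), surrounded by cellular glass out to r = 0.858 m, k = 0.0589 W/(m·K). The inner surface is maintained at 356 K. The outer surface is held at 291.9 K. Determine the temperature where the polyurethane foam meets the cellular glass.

T = 299.6 K

Series thermal resistances, inner to outer:
  R_copper = (1/0.332 − 1/0.374)/(4πk) = 0.3383/(4π·400) = 6.729×10^-5 K/W
  R_polyurethane foam = (1/0.374 − 1/0.652)/(4πk) = 1.140/(4π·0.0249) = 3.643 K/W
  R_cellular glass = (1/0.652 − 1/0.858)/(4πk) = 0.3682/(4π·0.0589) = 0.4975 K/W
ΣR = 6.729×10^-5 + 3.643 + 0.4975 = 4.141 K/W
Q = ΔT/ΣR = (356 K − 291.9 K)/4.141 = 15.48 W
From the inner boundary to the polyurethane foam/cellular glass interface, ΣR_partial = 3.643 K/W.
T_interface = T_in − Q·ΣR_partial = 356 K − (15.48)(3.643) = 299.6 K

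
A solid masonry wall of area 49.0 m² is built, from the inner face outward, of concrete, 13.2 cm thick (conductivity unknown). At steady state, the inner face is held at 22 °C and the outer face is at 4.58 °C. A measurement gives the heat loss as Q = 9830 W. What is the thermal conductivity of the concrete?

k = 1.52 W/m·K

ΣR = ΔT/Q = |22 − 4.58|/9830 = 0.001772 K/W
L/(kA) = 0.001772 ⇒ k = 0.132/(0.001772·49.0) = 1.52 W/m·K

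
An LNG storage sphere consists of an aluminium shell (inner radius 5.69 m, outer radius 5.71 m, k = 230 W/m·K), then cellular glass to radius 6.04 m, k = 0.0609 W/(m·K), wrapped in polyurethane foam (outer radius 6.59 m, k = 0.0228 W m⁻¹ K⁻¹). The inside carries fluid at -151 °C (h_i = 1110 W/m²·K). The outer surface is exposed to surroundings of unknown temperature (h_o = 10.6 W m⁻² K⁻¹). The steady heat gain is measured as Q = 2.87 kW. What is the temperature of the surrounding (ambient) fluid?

Sum the resistances:
  R_conv,in = 1/(4πr²h) = 1/(4π·5.69²·1110) = 2.214×10^-6 K/W
  R_aluminium = (1/5.69 − 1/5.71)/(4πk) = 6.156×10^-4/(4π·230) = 2.130×10^-7 K/W
  R_cellular glass = (1/5.71 − 1/6.04)/(4πk) = 0.009568/(4π·0.0609) = 0.01250 K/W
  R_polyurethane foam = (1/6.04 − 1/6.59)/(4πk) = 0.01382/(4π·0.0228) = 0.04823 K/W
  R_conv,out = 1/(4πr²h) = 1/(4π·6.59²·10.6) = 1.729×10^-4 K/W
ΣR = 0.06091 K/W
ΔT = Q·ΣR = 2870 × 0.06091 = 174.8 K
Heat flows inward, so T_out = T_in + ΔT = -151 + 174.8 = 23.8 °C

T_out = 23.8 °C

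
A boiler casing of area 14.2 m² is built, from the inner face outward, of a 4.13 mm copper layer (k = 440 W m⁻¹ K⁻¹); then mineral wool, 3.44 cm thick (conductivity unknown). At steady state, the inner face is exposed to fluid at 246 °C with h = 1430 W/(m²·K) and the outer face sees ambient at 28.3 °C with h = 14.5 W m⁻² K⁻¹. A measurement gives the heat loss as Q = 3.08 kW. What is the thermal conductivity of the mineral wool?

ΣR = ΔT/Q = |246 − 28.3|/3080 = 0.07068 K/W
Known resistances:
  R_conv,in = 1/(hA) = 1/(1430·14.2) = 4.925×10^-5 K/W
  R_copper = L/(kA) = 0.00413/(440·14.2) = 6.610×10^-7 K/W
  R_conv,out = 1/(hA) = 1/(14.5·14.2) = 0.004857 K/W
R_mineral wool = ΣR − ΣR_known = 0.07068 − 0.004907 = 0.06577 K/W
L/(kA) = 0.06577 ⇒ k = 0.0344/(0.06577·14.2) = 0.0368 W/m·K

k = 0.0368 W/m·K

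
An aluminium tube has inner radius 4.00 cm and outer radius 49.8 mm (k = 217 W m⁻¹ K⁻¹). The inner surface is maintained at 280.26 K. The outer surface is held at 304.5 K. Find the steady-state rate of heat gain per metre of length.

Q' = 2πk·ΔT/ln(r₂/r₁) = 2π × 217 × 24.24 / ln(0.0498/0.0400) = 1.51×10^5 W/m

Q' = 151 kW/m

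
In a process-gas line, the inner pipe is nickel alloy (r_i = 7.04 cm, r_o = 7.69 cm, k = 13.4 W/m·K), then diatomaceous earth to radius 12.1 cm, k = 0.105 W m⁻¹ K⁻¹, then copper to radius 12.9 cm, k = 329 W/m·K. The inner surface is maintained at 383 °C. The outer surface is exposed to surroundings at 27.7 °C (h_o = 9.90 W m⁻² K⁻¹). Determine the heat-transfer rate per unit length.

Series thermal resistances, inner to outer:
  R'_nickel alloy = ln(0.0769/0.0704)/(2πk) = 0.08831/(2π·13.4) = 0.001049 m·K/W
  R'_diatomaceous earth = ln(0.121/0.0769)/(2πk) = 0.4533/(2π·0.105) = 0.6871 m·K/W
  R'_copper = ln(0.129/0.121)/(2πk) = 0.06402/(2π·329) = 3.097×10^-5 m·K/W
  R'_conv,out = 1/(2πr h) = 1/(2π·0.129·9.90) = 0.1246 m·K/W
ΣR = 0.001049 + 0.6871 + 3.097×10^-5 + 0.1246 = 0.8128 m·K/W
Q' = ΔT/ΣR = (383 °C − 27.7 °C)/0.8128 = 437 W/m

Q' = 437 W/m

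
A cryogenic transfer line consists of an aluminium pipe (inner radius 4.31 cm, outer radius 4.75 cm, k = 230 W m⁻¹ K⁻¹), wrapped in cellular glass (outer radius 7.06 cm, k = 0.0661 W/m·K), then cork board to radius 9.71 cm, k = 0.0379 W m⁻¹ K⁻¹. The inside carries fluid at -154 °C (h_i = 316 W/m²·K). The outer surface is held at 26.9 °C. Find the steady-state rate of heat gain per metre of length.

Q' = 78.5 W/m

Treat each layer as a resistance in series:
  R'_conv,in = 1/(2πr h) = 1/(2π·0.0431·316) = 0.01169 m·K/W
  R'_aluminium = ln(0.0475/0.0431)/(2πk) = 0.09721/(2π·230) = 6.726×10^-5 m·K/W
  R'_cellular glass = ln(0.0706/0.0475)/(2πk) = 0.3963/(2π·0.0661) = 0.9542 m·K/W
  R'_cork board = ln(0.0971/0.0706)/(2πk) = 0.3187/(2π·0.0379) = 1.338 m·K/W
ΣR = 0.01169 + 6.726×10^-5 + 0.9542 + 1.338 = 2.304 m·K/W
Q' = ΔT/ΣR = (-154 °C − 26.9 °C)/2.304 = -78.5 W/m
(Negative Q' ⇒ heat flows inward; heat gain = 78.5 W/m.)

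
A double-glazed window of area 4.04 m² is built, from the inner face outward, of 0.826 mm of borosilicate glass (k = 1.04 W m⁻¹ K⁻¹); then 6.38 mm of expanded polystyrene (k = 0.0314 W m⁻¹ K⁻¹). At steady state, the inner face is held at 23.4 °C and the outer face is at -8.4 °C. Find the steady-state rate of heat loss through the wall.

Q = 630 W

Series thermal resistances, inner to outer:
  R_borosilicate glass = L/(kA) = 8.26×10^-4/(1.04·4.04) = 1.966×10^-4 K/W
  R_expanded polystyrene = L/(kA) = 0.00638/(0.0314·4.04) = 0.05029 K/W
ΣR = 1.966×10^-4 + 0.05029 = 0.05049 K/W
Q = ΔT/ΣR = (23.4 °C − -8.4 °C)/0.05049 = 630 W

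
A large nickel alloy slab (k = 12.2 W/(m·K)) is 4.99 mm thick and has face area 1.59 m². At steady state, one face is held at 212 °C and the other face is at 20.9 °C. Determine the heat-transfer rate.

Q = 743 kW

Q = kA·ΔT/L = 12.2 × 1.59 × |212 °C − 20.9 °C| / 0.00499 = 7.43×10^5 W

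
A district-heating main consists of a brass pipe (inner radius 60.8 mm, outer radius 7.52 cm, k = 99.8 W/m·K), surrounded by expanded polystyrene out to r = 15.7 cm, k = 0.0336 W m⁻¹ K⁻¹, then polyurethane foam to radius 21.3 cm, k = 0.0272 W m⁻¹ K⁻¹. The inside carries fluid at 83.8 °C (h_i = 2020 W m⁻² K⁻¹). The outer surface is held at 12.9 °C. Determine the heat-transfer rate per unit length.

Series thermal resistances, inner to outer:
  R'_conv,in = 1/(2πr h) = 1/(2π·0.0608·2020) = 0.001296 m·K/W
  R'_brass = ln(0.0752/0.0608)/(2πk) = 0.2126/(2π·99.8) = 3.390×10^-4 m·K/W
  R'_expanded polystyrene = ln(0.157/0.0752)/(2πk) = 0.7361/(2π·0.0336) = 3.487 m·K/W
  R'_polyurethane foam = ln(0.213/0.157)/(2πk) = 0.3050/(2π·0.0272) = 1.785 m·K/W
ΣR = 0.001296 + 3.390×10^-4 + 3.487 + 1.785 = 5.274 m·K/W
Q' = ΔT/ΣR = (83.8 °C − 12.9 °C)/5.274 = 13.4 W/m

Q' = 13.4 W/m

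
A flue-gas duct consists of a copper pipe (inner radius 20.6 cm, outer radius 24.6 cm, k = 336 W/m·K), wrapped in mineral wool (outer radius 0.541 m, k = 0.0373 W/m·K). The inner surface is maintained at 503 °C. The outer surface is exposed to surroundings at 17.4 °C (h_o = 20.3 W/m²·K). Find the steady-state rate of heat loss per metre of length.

Q' = 144 W/m

Resistance network (inner→outer):
  R'_copper = ln(0.246/0.206)/(2πk) = 0.1775/(2π·336) = 8.406×10^-5 m·K/W
  R'_mineral wool = ln(0.541/0.246)/(2πk) = 0.7881/(2π·0.0373) = 3.363 m·K/W
  R'_conv,out = 1/(2πr h) = 1/(2π·0.541·20.3) = 0.01449 m·K/W
ΣR = 8.406×10^-5 + 3.363 + 0.01449 = 3.378 m·K/W
Q' = ΔT/ΣR = (503 °C − 17.4 °C)/3.378 = 144 W/m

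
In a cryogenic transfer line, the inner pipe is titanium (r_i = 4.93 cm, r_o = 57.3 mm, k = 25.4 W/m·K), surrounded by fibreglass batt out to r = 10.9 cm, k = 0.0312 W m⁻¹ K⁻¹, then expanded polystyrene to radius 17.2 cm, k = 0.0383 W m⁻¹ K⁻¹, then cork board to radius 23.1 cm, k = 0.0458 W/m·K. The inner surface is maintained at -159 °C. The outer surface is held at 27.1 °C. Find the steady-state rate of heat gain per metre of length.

Q' = 30.0 W/m

Series thermal resistances, inner to outer:
  R'_titanium = ln(0.0573/0.0493)/(2πk) = 0.1504/(2π·25.4) = 9.423×10^-4 m·K/W
  R'_fibreglass batt = ln(0.109/0.0573)/(2πk) = 0.6430/(2π·0.0312) = 3.280 m·K/W
  R'_expanded polystyrene = ln(0.172/0.109)/(2πk) = 0.4561/(2π·0.0383) = 1.896 m·K/W
  R'_cork board = ln(0.231/0.172)/(2πk) = 0.2949/(2π·0.0458) = 1.025 m·K/W
ΣR = 9.423×10^-4 + 3.280 + 1.896 + 1.025 = 6.202 m·K/W
Q' = ΔT/ΣR = (-159 °C − 27.1 °C)/6.202 = -30.0 W/m
(Negative Q' ⇒ heat flows inward; heat gain = 30.0 W/m.)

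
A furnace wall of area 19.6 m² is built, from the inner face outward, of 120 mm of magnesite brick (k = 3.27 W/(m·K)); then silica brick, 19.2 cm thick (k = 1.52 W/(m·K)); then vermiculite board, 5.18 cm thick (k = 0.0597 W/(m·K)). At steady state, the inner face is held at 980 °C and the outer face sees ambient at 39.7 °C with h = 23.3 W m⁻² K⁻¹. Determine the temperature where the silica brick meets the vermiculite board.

Resistance network (inner→outer):
  R_magnesite brick = L/(kA) = 0.120/(3.27·19.6) = 0.001872 K/W
  R_silica brick = L/(kA) = 0.192/(1.52·19.6) = 0.006445 K/W
  R_vermiculite board = L/(kA) = 0.0518/(0.0597·19.6) = 0.04427 K/W
  R_conv,out = 1/(hA) = 1/(23.3·19.6) = 0.002190 K/W
ΣR = 0.001872 + 0.006445 + 0.04427 + 0.002190 = 0.05478 K/W
Q = ΔT/ΣR = (980 °C − 39.7 °C)/0.05478 = 17170 W
From the inner boundary to the silica brick/vermiculite board interface, ΣR_partial = 0.008317 K/W.
T_interface = T_in − Q·ΣR_partial = 980 °C − (17170)(0.008317) = 837 °C

T = 837 °C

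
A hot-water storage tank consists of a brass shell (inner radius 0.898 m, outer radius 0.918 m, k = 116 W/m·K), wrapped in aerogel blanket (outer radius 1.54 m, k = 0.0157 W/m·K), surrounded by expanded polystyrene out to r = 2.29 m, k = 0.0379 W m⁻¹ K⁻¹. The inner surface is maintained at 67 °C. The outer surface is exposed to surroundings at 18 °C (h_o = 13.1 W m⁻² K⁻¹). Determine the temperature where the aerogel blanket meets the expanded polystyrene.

T = 26.2 °C

Resistance network (inner→outer):
  R_brass = (1/0.898 − 1/0.918)/(4πk) = 0.02426/(4π·116) = 1.664×10^-5 K/W
  R_aerogel blanket = (1/0.918 − 1/1.54)/(4πk) = 0.4400/(4π·0.0157) = 2.230 K/W
  R_expanded polystyrene = (1/1.54 − 1/2.29)/(4πk) = 0.2127/(4π·0.0379) = 0.4465 K/W
  R_conv,out = 1/(4πr²h) = 1/(4π·2.29²·13.1) = 0.001158 K/W
ΣR = 1.664×10^-5 + 2.230 + 0.4465 + 0.001158 = 2.678 K/W
Q = ΔT/ΣR = (67 °C − 18 °C)/2.678 = 18.30 W
From the inner boundary to the aerogel blanket/expanded polystyrene interface, ΣR_partial = 2.230 K/W.
T_interface = T_in − Q·ΣR_partial = 67 °C − (18.30)(2.230) = 26.2 °C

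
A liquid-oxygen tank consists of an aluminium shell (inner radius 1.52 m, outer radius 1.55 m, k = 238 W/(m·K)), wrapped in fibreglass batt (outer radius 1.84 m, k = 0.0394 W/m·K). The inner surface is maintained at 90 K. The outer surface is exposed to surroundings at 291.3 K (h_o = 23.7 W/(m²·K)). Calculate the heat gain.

Q = 975 W

Resistance network (inner→outer):
  R_aluminium = (1/1.52 − 1/1.55)/(4πk) = 0.01273/(4π·238) = 4.258×10^-6 K/W
  R_fibreglass batt = (1/1.55 − 1/1.84)/(4πk) = 0.1017/(4π·0.0394) = 0.2054 K/W
  R_conv,out = 1/(4πr²h) = 1/(4π·1.84²·23.7) = 9.918×10^-4 K/W
ΣR = 4.258×10^-6 + 0.2054 + 9.918×10^-4 = 0.2064 K/W
Q = ΔT/ΣR = (90 K − 291.3 K)/0.2064 = -975 W
(Negative Q ⇒ heat flows inward; heat gain = 975 W.)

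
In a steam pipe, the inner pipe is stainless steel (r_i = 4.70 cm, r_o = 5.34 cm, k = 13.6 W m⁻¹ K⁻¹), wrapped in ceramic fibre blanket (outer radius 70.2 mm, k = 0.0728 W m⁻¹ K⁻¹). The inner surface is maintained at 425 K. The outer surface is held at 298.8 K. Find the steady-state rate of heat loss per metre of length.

Resistance network (inner→outer):
  R'_stainless steel = ln(0.0534/0.0470)/(2πk) = 0.1277/(2π·13.6) = 0.001494 m·K/W
  R'_ceramic fibre blanket = ln(0.0702/0.0534)/(2πk) = 0.2735/(2π·0.0728) = 0.5980 m·K/W
ΣR = 0.001494 + 0.5980 = 0.5995 m·K/W
Q' = ΔT/ΣR = (425 K − 298.8 K)/0.5995 = 211 W/m

Q' = 211 W/m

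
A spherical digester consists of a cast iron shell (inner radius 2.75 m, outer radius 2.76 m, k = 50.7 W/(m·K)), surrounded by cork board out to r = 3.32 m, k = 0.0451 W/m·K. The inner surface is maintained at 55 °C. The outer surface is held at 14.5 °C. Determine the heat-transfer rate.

Resistance network (inner→outer):
  R_cast iron = (1/2.75 − 1/2.76)/(4πk) = 0.001318/(4π·50.7) = 2.068×10^-6 K/W
  R_cork board = (1/2.76 − 1/3.32)/(4πk) = 0.06111/(4π·0.0451) = 0.1078 K/W
ΣR = 2.068×10^-6 + 0.1078 = 0.1078 K/W
Q = ΔT/ΣR = (55 °C − 14.5 °C)/0.1078 = 376 W

Q = 376 W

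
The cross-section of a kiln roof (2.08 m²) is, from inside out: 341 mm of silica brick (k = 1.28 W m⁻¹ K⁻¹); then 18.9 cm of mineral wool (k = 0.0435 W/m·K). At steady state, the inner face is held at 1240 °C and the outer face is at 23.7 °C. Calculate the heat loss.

Q = 549 W

Resistance network (inner→outer):
  R_silica brick = L/(kA) = 0.341/(1.28·2.08) = 0.1281 K/W
  R_mineral wool = L/(kA) = 0.189/(0.0435·2.08) = 2.089 K/W
ΣR = 0.1281 + 2.089 = 2.217 K/W
Q = ΔT/ΣR = (1240 °C − 23.7 °C)/2.217 = 549 W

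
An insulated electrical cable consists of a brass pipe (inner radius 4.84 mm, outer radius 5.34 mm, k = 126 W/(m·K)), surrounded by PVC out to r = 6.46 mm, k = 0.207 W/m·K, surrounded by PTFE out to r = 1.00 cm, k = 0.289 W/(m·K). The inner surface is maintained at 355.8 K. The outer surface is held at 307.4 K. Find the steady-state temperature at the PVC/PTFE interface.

T = 337.5 K

Series thermal resistances, inner to outer:
  R'_brass = ln(0.00534/0.00484)/(2πk) = 0.09831/(2π·126) = 1.242×10^-4 m·K/W
  R'_PVC = ln(0.00646/0.00534)/(2πk) = 0.1904/(2π·0.207) = 0.1464 m·K/W
  R'_PTFE = ln(0.0100/0.00646)/(2πk) = 0.4370/(2π·0.289) = 0.2406 m·K/W
ΣR = 1.242×10^-4 + 0.1464 + 0.2406 = 0.3871 m·K/W
Q' = ΔT/ΣR = (355.8 K − 307.4 K)/0.3871 = 125.0 W/m
From the inner boundary to the PVC/PTFE interface, ΣR_partial = 0.1465 m·K/W.
T_interface = T_in − Q'·ΣR_partial = 355.8 K − (125.0)(0.1465) = 337.5 K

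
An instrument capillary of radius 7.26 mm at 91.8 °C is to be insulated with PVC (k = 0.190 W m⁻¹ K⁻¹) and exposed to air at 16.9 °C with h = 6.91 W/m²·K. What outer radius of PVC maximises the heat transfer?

r_cr = 2.75 cm

For a cylinder, r_cr = k_ins/h = 0.190/6.91 = 0.0275 m = 2.75 cm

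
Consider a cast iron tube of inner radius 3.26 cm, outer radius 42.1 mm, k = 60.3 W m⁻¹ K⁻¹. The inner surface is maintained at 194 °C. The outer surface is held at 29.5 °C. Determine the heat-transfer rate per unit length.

Q' = 244 kW/m

Q' = 2πk·ΔT/ln(r₂/r₁) = 2π × 60.3 × 164.5 / ln(0.0421/0.0326) = 2.44×10^5 W/m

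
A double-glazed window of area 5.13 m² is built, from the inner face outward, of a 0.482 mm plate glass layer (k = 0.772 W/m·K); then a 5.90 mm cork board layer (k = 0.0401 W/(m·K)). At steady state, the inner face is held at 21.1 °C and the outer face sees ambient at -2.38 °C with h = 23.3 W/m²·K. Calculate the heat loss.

Series thermal resistances, inner to outer:
  R_plate glass = L/(kA) = 4.82×10^-4/(0.772·5.13) = 1.217×10^-4 K/W
  R_cork board = L/(kA) = 0.00590/(0.0401·5.13) = 0.02868 K/W
  R_conv,out = 1/(hA) = 1/(23.3·5.13) = 0.008366 K/W
ΣR = 1.217×10^-4 + 0.02868 + 0.008366 = 0.03717 K/W
Q = ΔT/ΣR = (21.1 °C − -2.38 °C)/0.03717 = 632 W

Q = 632 W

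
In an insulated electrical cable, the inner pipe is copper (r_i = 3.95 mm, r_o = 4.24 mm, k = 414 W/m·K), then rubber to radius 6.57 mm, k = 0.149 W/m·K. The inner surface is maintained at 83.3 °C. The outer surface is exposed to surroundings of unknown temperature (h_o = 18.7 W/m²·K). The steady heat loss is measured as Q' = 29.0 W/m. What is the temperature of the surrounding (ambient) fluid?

Series resistances:
  R'_copper = ln(0.00424/0.00395)/(2πk) = 0.07085/(2π·414) = 2.724×10^-5 m·K/W
  R'_rubber = ln(0.00657/0.00424)/(2πk) = 0.4380/(2π·0.149) = 0.4678 m·K/W
  R'_conv,out = 1/(2πr h) = 1/(2π·0.00657·18.7) = 1.295 m·K/W
ΣR = 1.763 m·K/W
ΔT = Q'·ΣR = 29.0 × 1.763 = 51.13 K
Heat flows outward, so T_out = T_in − ΔT = 83.3 − 51.13 = 32.2 °C

T_out = 32.2 °C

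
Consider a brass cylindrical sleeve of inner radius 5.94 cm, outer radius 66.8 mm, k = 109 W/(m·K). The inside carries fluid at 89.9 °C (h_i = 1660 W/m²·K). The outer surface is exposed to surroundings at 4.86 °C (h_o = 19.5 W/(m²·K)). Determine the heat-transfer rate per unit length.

Q' = 686 W/m

Series thermal resistances, inner to outer:
  R'_conv,in = 1/(2πr h) = 1/(2π·0.0594·1660) = 0.001614 m·K/W
  R'_brass = ln(0.0668/0.0594)/(2πk) = 0.1174/(2π·109) = 1.714×10^-4 m·K/W
  R'_conv,out = 1/(2πr h) = 1/(2π·0.0668·19.5) = 0.1222 m·K/W
ΣR = 0.001614 + 1.714×10^-4 + 0.1222 = 0.1240 m·K/W
Q' = ΔT/ΣR = (89.9 °C − 4.86 °C)/0.1240 = 686 W/m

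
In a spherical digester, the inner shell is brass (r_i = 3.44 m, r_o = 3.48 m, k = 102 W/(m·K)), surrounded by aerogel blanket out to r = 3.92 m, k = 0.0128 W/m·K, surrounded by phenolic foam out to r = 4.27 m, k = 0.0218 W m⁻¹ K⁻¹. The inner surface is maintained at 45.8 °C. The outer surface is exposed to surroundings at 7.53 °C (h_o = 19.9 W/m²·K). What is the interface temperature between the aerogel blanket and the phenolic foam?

Treat each layer as a resistance in series:
  R_brass = (1/3.44 − 1/3.48)/(4πk) = 0.003341/(4π·102) = 2.607×10^-6 K/W
  R_aerogel blanket = (1/3.48 − 1/3.92)/(4πk) = 0.03225/(4π·0.0128) = 0.2005 K/W
  R_phenolic foam = (1/3.92 − 1/4.27)/(4πk) = 0.02091/(4π·0.0218) = 0.07633 K/W
  R_conv,out = 1/(4πr²h) = 1/(4π·4.27²·19.9) = 2.193×10^-4 K/W
ΣR = 2.607×10^-6 + 0.2005 + 0.07633 + 2.193×10^-4 = 0.2771 K/W
Q = ΔT/ΣR = (45.8 °C − 7.53 °C)/0.2771 = 138.1 W
From the inner boundary to the aerogel blanket/phenolic foam interface, ΣR_partial = 0.2005 K/W.
T_interface = T_in − Q·ΣR_partial = 45.8 °C − (138.1)(0.2005) = 18.1 °C

T = 18.1 °C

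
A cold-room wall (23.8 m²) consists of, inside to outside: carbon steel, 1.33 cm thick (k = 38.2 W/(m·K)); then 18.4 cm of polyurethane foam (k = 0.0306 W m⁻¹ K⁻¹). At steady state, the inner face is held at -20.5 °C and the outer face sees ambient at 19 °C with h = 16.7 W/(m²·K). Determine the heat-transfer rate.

Q = 155 W

Treat each layer as a resistance in series:
  R_carbon steel = L/(kA) = 0.0133/(38.2·23.8) = 1.463×10^-5 K/W
  R_polyurethane foam = L/(kA) = 0.184/(0.0306·23.8) = 0.2527 K/W
  R_conv,out = 1/(hA) = 1/(16.7·23.8) = 0.002516 K/W
ΣR = 1.463×10^-5 + 0.2527 + 0.002516 = 0.2552 K/W
Q = ΔT/ΣR = (-20.5 °C − 19 °C)/0.2552 = -155 W
(Negative Q ⇒ heat flows inward; heat gain = 155 W.)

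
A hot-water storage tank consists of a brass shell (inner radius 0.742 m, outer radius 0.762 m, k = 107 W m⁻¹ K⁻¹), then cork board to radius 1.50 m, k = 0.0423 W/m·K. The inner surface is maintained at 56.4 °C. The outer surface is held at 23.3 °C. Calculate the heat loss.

Treat each layer as a resistance in series:
  R_brass = (1/0.742 − 1/0.762)/(4πk) = 0.03537/(4π·107) = 2.631×10^-5 K/W
  R_cork board = (1/0.762 − 1/1.50)/(4πk) = 0.6457/(4π·0.0423) = 1.215 K/W
ΣR = 2.631×10^-5 + 1.215 = 1.215 K/W
Q = ΔT/ΣR = (56.4 °C − 23.3 °C)/1.215 = 27.2 W

Q = 27.2 W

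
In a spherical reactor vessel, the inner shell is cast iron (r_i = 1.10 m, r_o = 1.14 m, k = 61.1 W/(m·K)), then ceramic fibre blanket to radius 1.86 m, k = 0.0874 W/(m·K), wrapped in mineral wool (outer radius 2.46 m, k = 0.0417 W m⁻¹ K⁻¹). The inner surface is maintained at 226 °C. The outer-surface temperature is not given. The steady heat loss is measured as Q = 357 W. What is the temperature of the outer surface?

Series resistances:
  R_cast iron = (1/1.10 − 1/1.14)/(4πk) = 0.03190/(4π·61.1) = 4.154×10^-5 K/W
  R_ceramic fibre blanket = (1/1.14 − 1/1.86)/(4πk) = 0.3396/(4π·0.0874) = 0.3092 K/W
  R_mineral wool = (1/1.86 − 1/2.46)/(4πk) = 0.1311/(4π·0.0417) = 0.2502 K/W
ΣR = 0.5594 K/W
ΔT = Q·ΣR = 357 × 0.5594 = 199.7 K
Heat flows outward, so T_out = T_in − ΔT = 226 − 199.7 = 26.3 °C

T_out = 26.3 °C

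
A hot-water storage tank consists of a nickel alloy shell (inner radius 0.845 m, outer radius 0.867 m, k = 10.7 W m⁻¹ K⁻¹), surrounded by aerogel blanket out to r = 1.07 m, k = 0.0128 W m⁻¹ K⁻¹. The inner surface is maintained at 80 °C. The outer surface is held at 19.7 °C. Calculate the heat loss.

Series thermal resistances, inner to outer:
  R_nickel alloy = (1/0.845 − 1/0.867)/(4πk) = 0.03003/(4π·10.7) = 2.233×10^-4 K/W
  R_aerogel blanket = (1/0.867 − 1/1.07)/(4πk) = 0.2188/(4π·0.0128) = 1.360 K/W
ΣR = 2.233×10^-4 + 1.360 = 1.360 K/W
Q = ΔT/ΣR = (80 °C − 19.7 °C)/1.360 = 44.3 W

Q = 44.3 W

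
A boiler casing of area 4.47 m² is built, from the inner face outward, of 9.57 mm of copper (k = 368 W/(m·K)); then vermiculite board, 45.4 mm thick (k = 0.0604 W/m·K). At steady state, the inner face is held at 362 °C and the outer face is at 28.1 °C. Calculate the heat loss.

Treat each layer as a resistance in series:
  R_copper = L/(kA) = 0.00957/(368·4.47) = 5.818×10^-6 K/W
  R_vermiculite board = L/(kA) = 0.0454/(0.0604·4.47) = 0.1682 K/W
ΣR = 5.818×10^-6 + 0.1682 = 0.1682 K/W
Q = ΔT/ΣR = (362 °C − 28.1 °C)/0.1682 = 1990 W

Q = 1990 W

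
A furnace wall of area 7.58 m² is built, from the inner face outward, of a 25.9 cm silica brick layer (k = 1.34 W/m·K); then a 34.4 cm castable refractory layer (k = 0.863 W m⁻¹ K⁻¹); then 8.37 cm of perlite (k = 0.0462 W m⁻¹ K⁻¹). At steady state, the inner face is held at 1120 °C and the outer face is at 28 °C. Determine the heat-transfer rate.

Treat each layer as a resistance in series:
  R_silica brick = L/(kA) = 0.259/(1.34·7.58) = 0.02550 K/W
  R_castable refractory = L/(kA) = 0.344/(0.863·7.58) = 0.05259 K/W
  R_perlite = L/(kA) = 0.0837/(0.0462·7.58) = 0.2390 K/W
ΣR = 0.02550 + 0.05259 + 0.2390 = 0.3171 K/W
Q = ΔT/ΣR = (1120 °C − 28 °C)/0.3171 = 3440 W

Q = 3.44 kW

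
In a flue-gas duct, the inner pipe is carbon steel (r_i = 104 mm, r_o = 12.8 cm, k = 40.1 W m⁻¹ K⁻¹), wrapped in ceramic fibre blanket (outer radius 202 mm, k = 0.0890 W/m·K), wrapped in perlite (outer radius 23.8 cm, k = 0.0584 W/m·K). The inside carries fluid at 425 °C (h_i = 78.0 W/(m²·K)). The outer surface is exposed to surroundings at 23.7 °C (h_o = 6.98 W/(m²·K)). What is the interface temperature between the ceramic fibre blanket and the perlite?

T = 182 °C

Treat each layer as a resistance in series:
  R'_conv,in = 1/(2πr h) = 1/(2π·0.104·78.0) = 0.01962 m·K/W
  R'_carbon steel = ln(0.128/0.104)/(2πk) = 0.2076/(2π·40.1) = 8.241×10^-4 m·K/W
  R'_ceramic fibre blanket = ln(0.202/0.128)/(2πk) = 0.4562/(2π·0.0890) = 0.8159 m·K/W
  R'_perlite = ln(0.238/0.202)/(2πk) = 0.1640/(2π·0.0584) = 0.4470 m·K/W
  R'_conv,out = 1/(2πr h) = 1/(2π·0.238·6.98) = 0.09580 m·K/W
ΣR = 0.01962 + 8.241×10^-4 + 0.8159 + 0.4470 + 0.09580 = 1.379 m·K/W
Q' = ΔT/ΣR = (425 °C − 23.7 °C)/1.379 = 291.0 W/m
From the inner boundary to the ceramic fibre blanket/perlite interface, ΣR_partial = 0.8363 m·K/W.
T_interface = T_in − Q'·ΣR_partial = 425 °C − (291.0)(0.8363) = 182 °C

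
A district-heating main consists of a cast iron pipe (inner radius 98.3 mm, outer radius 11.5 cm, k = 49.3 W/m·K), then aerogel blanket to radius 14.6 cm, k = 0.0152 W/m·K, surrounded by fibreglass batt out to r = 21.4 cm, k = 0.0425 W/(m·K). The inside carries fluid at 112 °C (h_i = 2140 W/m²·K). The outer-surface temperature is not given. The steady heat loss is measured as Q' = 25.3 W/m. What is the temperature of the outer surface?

Series resistances:
  R'_conv,in = 1/(2πr h) = 1/(2π·0.0983·2140) = 7.566×10^-4 m·K/W
  R'_cast iron = ln(0.115/0.0983)/(2πk) = 0.1569/(2π·49.3) = 5.065×10^-4 m·K/W
  R'_aerogel blanket = ln(0.146/0.115)/(2πk) = 0.2387/(2π·0.0152) = 2.499 m·K/W
  R'_fibreglass batt = ln(0.214/0.146)/(2πk) = 0.3824/(2π·0.0425) = 1.432 m·K/W
ΣR = 3.932 m·K/W
ΔT = Q'·ΣR = 25.3 × 3.932 = 99.48 K
Heat flows outward, so T_out = T_in − ΔT = 112 − 99.48 = 12.5 °C

T_out = 12.5 °C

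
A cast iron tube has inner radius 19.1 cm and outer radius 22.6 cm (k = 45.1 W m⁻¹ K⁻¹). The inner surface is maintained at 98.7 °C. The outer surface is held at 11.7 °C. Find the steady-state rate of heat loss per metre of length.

Q' = 1.47×10^5 W/m

Q' = 2πk·ΔT/ln(r₂/r₁) = 2π × 45.1 × 87 / ln(0.226/0.191) = 1.47×10^5 W/m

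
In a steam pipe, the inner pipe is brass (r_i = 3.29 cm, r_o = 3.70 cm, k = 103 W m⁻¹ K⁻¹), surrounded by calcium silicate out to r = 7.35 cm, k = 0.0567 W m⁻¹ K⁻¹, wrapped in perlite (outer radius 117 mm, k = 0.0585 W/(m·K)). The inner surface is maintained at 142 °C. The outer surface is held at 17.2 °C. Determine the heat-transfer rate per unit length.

Series thermal resistances, inner to outer:
  R'_brass = ln(0.0370/0.0329)/(2πk) = 0.1174/(2π·103) = 1.815×10^-4 m·K/W
  R'_calcium silicate = ln(0.0735/0.0370)/(2πk) = 0.6864/(2π·0.0567) = 1.927 m·K/W
  R'_perlite = ln(0.117/0.0735)/(2πk) = 0.4649/(2π·0.0585) = 1.265 m·K/W
ΣR = 1.815×10^-4 + 1.927 + 1.265 = 3.192 m·K/W
Q' = ΔT/ΣR = (142 °C − 17.2 °C)/3.192 = 39.1 W/m

Q' = 39.1 W/m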